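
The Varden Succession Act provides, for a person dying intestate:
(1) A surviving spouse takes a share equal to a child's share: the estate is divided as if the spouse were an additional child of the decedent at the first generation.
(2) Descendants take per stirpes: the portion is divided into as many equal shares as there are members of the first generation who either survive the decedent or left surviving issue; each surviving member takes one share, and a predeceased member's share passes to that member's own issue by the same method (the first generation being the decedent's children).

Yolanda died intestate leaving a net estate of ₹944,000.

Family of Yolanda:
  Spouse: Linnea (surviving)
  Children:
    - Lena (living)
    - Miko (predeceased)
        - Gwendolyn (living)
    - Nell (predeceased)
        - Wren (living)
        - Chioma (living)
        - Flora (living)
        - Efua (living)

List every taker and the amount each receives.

The spouse counts as an additional share at the children's level, so there are 4 primary shares of ₹236,000. Linnea takes one such share (₹236,000).
The children's combined portion (₹708,000) is divided into 3 shares of ₹236,000: Lena takes ₹236,000; Miko's ₹236,000 share passes to Miko's issue; Nell's ₹236,000 share passes to Nell's issue.
Miko's share (₹236,000) passes entirely to Gwendolyn.
Nell's share (₹236,000) is divided into 4 shares of ₹59,000: Wren, Chioma, Flora, and Efua each take ₹59,000.

Linnea: ₹236,000; Lena: ₹236,000; Gwendolyn: ₹236,000; Wren: ₹59,000; Chioma: ₹59,000; Flora: ₹59,000; Efua: ₹59,000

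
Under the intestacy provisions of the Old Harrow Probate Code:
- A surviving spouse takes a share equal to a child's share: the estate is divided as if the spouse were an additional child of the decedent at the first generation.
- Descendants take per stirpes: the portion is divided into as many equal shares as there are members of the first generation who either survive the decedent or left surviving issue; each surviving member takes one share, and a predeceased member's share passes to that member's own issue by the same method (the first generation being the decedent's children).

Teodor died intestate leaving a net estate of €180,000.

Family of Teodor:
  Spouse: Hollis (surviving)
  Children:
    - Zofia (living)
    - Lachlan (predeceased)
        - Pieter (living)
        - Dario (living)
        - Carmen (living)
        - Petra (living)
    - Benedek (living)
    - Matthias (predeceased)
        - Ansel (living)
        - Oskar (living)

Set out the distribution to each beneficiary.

The spouse counts as an additional share at the children's level, so there are 5 primary shares of €36,000. Hollis takes one such share (€36,000).
The children's combined portion (€144,000) is divided into 4 shares of €36,000: Zofia and Benedek each take €36,000; Lachlan's €36,000 share passes to Lachlan's issue; Matthias's €36,000 share passes to Matthias's issue.
Lachlan's share (€36,000) is divided into 4 shares of €9,000: Pieter, Dario, Carmen, and Petra each take €9,000.
Matthias's share (€36,000) is divided into 2 shares of €18,000: Ansel and Oskar each take €18,000.

Hollis: €36,000; Zofia: €36,000; Pieter: €9,000; Dario: €9,000; Carmen: €9,000; Petra: €9,000; Benedek: €36,000; Ansel: €18,000; Oskar: €18,000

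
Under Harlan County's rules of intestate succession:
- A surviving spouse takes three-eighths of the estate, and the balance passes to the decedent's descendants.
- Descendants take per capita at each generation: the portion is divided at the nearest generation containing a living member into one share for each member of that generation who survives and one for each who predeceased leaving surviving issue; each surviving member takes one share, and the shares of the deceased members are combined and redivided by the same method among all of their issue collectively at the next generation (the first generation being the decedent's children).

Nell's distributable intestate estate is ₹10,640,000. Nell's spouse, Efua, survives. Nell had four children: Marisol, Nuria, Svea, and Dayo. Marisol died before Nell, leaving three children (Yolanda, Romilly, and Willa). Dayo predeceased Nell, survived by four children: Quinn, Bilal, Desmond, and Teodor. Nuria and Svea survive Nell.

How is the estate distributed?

Efua: ₹3,990,000; Yolanda: ₹475,000; Romilly: ₹475,000; Willa: ₹475,000; Nuria: ₹1,662,500; Svea: ₹1,662,500; Quinn: ₹475,000; Bilal: ₹475,000; Desmond: ₹475,000; Teodor: ₹475,000

Efua takes three-eighths of ₹10,640,000 = ₹3,990,000. The remaining ₹6,650,000 passes to the descendants.
The descendants' portion (₹6,650,000) is divided at the children's generation into 4 shares of ₹1,662,500. Nuria and Svea each take ₹1,662,500. The 2 shares of the deceased (Marisol and Dayo) are combined into a pool of ₹3,325,000.
That pool (₹3,325,000) is divided at the grandchildren's generation equally among Yolanda, Romilly, Willa, Quinn, Bilal, Desmond, and Teodor: ₹475,000 each.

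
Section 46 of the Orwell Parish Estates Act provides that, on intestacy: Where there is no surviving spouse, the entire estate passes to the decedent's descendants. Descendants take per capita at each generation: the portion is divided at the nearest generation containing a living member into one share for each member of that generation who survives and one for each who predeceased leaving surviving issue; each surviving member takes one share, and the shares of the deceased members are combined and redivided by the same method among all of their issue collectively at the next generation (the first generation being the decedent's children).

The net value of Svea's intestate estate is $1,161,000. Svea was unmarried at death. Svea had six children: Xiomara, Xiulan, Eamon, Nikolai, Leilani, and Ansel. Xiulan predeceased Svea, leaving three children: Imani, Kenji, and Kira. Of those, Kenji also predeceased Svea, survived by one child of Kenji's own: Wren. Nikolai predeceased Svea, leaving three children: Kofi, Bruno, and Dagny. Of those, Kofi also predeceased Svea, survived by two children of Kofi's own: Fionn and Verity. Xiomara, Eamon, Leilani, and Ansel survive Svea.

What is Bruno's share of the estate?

The entire $1,161,000 passes to the descendants.
That amount ($1,161,000) is divided at the children's generation into 6 shares of $193,500. Xiomara, Eamon, Leilani, and Ansel each take $193,500. The 2 shares of the deceased (Xiulan and Nikolai) are combined into a pool of $387,000.
That pool ($387,000) is divided at the grandchildren's generation into 6 shares of $64,500. Imani, Kira, Bruno, and Dagny each take $64,500. The 2 shares of the deceased (Kenji and Kofi) are combined into a pool of $129,000.
That pool ($129,000) is divided at the great-grandchildren's generation equally among Wren, Fionn, and Verity: $43,000 each.

Bruno receives $64,500.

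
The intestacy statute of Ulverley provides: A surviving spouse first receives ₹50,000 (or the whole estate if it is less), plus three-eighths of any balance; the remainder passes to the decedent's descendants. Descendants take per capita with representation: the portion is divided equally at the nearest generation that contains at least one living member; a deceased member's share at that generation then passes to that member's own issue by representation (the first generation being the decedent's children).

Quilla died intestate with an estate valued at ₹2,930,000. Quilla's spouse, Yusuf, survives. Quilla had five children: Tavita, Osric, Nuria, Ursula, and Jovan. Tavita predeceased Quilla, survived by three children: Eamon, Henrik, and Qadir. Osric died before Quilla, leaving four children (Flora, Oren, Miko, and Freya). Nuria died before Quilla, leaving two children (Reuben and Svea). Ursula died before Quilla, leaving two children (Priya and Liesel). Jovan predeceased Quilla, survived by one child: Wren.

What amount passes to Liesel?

Yusuf first takes ₹50,000, leaving a balance of ₹2,880,000. Yusuf then takes three-eighths of the balance (₹1,080,000), for a total of ₹1,130,000. The remaining ₹1,800,000 passes to the descendants.
No child survives, so the initial division is made at the grandchildren's generation.
The descendants' portion (₹1,800,000) is divided into 12 shares of ₹150,000: Eamon, Henrik, Qadir, Flora, Oren, Miko, Freya, Reuben, Svea, Priya, Liesel, and Wren each take ₹150,000.

Liesel receives ₹150,000.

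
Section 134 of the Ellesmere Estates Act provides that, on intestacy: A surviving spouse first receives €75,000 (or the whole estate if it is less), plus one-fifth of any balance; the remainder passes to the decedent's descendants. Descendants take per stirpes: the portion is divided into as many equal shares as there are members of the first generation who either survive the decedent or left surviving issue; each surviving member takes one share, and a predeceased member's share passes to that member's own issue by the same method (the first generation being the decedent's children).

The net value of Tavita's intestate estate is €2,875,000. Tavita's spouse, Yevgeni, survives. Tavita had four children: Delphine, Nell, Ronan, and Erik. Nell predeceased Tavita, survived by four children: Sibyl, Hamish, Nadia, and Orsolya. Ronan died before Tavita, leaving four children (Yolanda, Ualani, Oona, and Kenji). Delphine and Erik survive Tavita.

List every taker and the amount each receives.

Yevgeni: €635,000; Delphine: €560,000; Sibyl: €140,000; Hamish: €140,000; Nadia: €140,000; Orsolya: €140,000; Yolanda: €140,000; Ualani: €140,000; Oona: €140,000; Kenji: €140,000; Erik: €560,000

Yevgeni first takes €75,000, leaving a balance of €2,800,000. Yevgeni then takes one-fifth of the balance (€560,000), for a total of €635,000. The remaining €2,240,000 passes to the descendants.
The descendants' portion (€2,240,000) is divided into 4 shares of €560,000: Delphine and Erik each take €560,000; Nell's €560,000 share passes to Nell's issue; Ronan's €560,000 share passes to Ronan's issue.
Nell's share (€560,000) is divided into 4 shares of €140,000: Sibyl, Hamish, Nadia, and Orsolya each take €140,000.
Ronan's share (€560,000) is divided into 4 shares of €140,000: Yolanda, Ualani, Oona, and Kenji each take €140,000.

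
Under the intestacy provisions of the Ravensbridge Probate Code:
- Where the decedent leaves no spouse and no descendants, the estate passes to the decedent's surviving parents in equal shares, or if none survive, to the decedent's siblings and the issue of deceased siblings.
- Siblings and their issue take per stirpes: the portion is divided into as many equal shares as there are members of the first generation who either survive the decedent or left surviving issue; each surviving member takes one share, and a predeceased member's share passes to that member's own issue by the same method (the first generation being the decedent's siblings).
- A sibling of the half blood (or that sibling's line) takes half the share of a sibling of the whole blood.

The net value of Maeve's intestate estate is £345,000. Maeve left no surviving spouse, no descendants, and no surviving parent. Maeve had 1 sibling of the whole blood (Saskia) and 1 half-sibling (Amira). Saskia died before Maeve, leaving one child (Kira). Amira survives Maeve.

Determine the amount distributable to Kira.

Kira receives £230,000.

The entire £345,000 passes to the siblings and their issue.
Counting each half-blood sibling's line as half a unit, there are 3/2 units in £345,000, so one unit is £230,000. Whole-blood lines (Saskia) take £230,000 each; half-blood lines (Amira) take £115,000 each.
Saskia's share (£230,000) passes entirely to Kira.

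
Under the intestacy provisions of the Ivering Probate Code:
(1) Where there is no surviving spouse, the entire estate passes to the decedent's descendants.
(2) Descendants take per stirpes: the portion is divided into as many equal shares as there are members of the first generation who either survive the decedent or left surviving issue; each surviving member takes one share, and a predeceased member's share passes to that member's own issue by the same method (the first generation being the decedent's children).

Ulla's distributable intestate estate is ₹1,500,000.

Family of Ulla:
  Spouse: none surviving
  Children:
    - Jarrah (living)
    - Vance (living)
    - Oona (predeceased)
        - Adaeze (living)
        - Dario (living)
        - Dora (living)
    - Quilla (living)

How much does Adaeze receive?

The entire ₹1,500,000 passes to the descendants.
That amount (₹1,500,000) is divided into 4 shares of ₹375,000: Jarrah, Vance, and Quilla each take ₹375,000; Oona's ₹375,000 share passes to Oona's issue.
Oona's share (₹375,000) is divided into 3 shares of ₹125,000: Adaeze, Dario, and Dora each take ₹125,000.

Adaeze receives ₹125,000.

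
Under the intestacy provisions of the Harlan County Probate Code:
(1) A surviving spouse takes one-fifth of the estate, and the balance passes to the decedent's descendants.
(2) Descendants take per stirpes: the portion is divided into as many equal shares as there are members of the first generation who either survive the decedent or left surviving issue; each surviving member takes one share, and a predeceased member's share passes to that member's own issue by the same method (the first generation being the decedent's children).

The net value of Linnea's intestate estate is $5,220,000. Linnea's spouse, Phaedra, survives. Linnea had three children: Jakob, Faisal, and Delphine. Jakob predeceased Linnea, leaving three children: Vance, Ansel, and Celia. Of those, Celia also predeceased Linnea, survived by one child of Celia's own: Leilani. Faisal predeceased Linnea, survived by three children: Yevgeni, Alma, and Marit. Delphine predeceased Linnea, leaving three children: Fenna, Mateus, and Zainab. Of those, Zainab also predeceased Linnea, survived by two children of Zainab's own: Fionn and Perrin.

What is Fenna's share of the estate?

Fenna receives $464,000.

Phaedra takes one-fifth of $5,220,000 = $1,044,000. The remaining $4,176,000 passes to the descendants.
The descendants' portion ($4,176,000) is divided into 3 shares of $1,392,000: Jakob's $1,392,000 share passes to Jakob's issue; Faisal's $1,392,000 share passes to Faisal's issue; Delphine's $1,392,000 share passes to Delphine's issue.
Jakob's share ($1,392,000) is divided into 3 shares of $464,000: Vance and Ansel each take $464,000; Celia's $464,000 share passes to Celia's issue.
Celia's share ($464,000) passes entirely to Leilani.
Faisal's share ($1,392,000) is divided into 3 shares of $464,000: Yevgeni, Alma, and Marit each take $464,000.
Delphine's share ($1,392,000) is divided into 3 shares of $464,000: Fenna and Mateus each take $464,000; Zainab's $464,000 share passes to Zainab's issue.
Zainab's share ($464,000) is divided into 2 shares of $232,000: Fionn and Perrin each take $232,000.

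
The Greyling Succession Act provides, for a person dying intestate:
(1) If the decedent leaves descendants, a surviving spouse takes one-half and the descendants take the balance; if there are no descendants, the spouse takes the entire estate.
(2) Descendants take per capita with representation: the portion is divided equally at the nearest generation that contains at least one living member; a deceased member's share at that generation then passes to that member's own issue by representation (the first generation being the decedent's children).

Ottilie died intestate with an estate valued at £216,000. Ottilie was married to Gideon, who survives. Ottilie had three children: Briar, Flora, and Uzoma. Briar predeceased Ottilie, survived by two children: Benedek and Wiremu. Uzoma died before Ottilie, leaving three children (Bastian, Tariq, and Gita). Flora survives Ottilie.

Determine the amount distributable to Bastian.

Gideon takes one-half of £216,000 = £108,000. The remaining £108,000 passes to the descendants.
The descendants' portion (£108,000) is divided into 3 shares of £36,000: Flora takes £36,000; Briar's £36,000 share passes to Briar's issue; Uzoma's £36,000 share passes to Uzoma's issue.
Briar's share (£36,000) is divided into 2 shares of £18,000: Benedek and Wiremu each take £18,000.
Uzoma's share (£36,000) is divided into 3 shares of £12,000: Bastian, Tariq, and Gita each take £12,000.

Bastian receives £12,000.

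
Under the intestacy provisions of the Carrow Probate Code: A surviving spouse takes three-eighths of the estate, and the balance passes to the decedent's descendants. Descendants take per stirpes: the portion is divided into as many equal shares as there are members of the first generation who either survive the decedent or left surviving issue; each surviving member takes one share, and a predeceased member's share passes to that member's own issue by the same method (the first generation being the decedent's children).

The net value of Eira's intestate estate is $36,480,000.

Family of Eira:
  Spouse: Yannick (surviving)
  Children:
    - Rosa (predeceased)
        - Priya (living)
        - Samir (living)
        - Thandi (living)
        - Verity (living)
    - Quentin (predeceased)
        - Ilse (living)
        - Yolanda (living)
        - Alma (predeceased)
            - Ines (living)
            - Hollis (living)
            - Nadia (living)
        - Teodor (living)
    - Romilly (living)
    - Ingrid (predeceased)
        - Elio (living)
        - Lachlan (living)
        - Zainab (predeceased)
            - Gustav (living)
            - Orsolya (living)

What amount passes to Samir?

Yannick takes three-eighths of $36,480,000 = $13,680,000. The remaining $22,800,000 passes to the descendants.
The descendants' portion ($22,800,000) is divided into 4 shares of $5,700,000: Romilly takes $5,700,000; Rosa's $5,700,000 share passes to Rosa's issue; Quentin's $5,700,000 share passes to Quentin's issue; Ingrid's $5,700,000 share passes to Ingrid's issue.
Rosa's share ($5,700,000) is divided into 4 shares of $1,425,000: Priya, Samir, Thandi, and Verity each take $1,425,000.
Quentin's share ($5,700,000) is divided into 4 shares of $1,425,000: Ilse, Yolanda, and Teodor each take $1,425,000; Alma's $1,425,000 share passes to Alma's issue.
Alma's share ($1,425,000) is divided into 3 shares of $475,000: Ines, Hollis, and Nadia each take $475,000.
Ingrid's share ($5,700,000) is divided into 3 shares of $1,900,000: Elio and Lachlan each take $1,900,000; Zainab's $1,900,000 share passes to Zainab's issue.
Zainab's share ($1,900,000) is divided into 2 shares of $950,000: Gustav and Orsolya each take $950,000.

Samir receives $1,425,000.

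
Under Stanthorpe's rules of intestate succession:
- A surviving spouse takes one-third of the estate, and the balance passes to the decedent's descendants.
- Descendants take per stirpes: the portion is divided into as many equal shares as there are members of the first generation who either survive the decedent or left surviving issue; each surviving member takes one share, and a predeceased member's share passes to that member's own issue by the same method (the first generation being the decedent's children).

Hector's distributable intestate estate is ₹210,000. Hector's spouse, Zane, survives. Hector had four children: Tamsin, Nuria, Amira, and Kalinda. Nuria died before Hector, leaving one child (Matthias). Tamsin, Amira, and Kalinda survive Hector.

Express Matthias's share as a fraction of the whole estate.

Zane takes one-third of ₹210,000 = ₹70,000. The remaining ₹140,000 passes to the descendants.
The descendants' portion (₹140,000) is divided into 4 shares of ₹35,000: Tamsin, Amira, and Kalinda each take ₹35,000; Nuria's ₹35,000 share passes to Nuria's issue.
Nuria's share (₹35,000) passes entirely to Matthias.

Matthias receives 1/6 of the estate.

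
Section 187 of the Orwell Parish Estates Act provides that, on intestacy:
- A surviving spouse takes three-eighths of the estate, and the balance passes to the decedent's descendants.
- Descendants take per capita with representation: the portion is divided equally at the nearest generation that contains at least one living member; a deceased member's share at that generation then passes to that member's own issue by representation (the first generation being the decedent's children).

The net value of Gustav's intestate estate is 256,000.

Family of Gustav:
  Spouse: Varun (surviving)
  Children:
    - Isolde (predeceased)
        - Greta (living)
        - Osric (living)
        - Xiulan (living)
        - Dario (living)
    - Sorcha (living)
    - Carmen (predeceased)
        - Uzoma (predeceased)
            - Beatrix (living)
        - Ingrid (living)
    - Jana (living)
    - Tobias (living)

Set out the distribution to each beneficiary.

Varun: 96,000; Greta: 8,000; Osric: 8,000; Xiulan: 8,000; Dario: 8,000; Sorcha: 32,000; Beatrix: 16,000; Ingrid: 16,000; Jana: 32,000; Tobias: 32,000

Varun takes three-eighths of 256,000 = 96,000. The remaining 160,000 passes to the descendants.
The descendants' portion (160,000) is divided into 5 shares of 32,000: Sorcha, Jana, and Tobias each take 32,000; Isolde's 32,000 share passes to Isolde's issue; Carmen's 32,000 share passes to Carmen's issue.
Isolde's share (32,000) is divided into 4 shares of 8,000: Greta, Osric, Xiulan, and Dario each take 8,000.
Carmen's share (32,000) is divided into 2 shares of 16,000: Ingrid takes 16,000; Uzoma's 16,000 share passes to Uzoma's issue.
Uzoma's share (16,000) passes entirely to Beatrix.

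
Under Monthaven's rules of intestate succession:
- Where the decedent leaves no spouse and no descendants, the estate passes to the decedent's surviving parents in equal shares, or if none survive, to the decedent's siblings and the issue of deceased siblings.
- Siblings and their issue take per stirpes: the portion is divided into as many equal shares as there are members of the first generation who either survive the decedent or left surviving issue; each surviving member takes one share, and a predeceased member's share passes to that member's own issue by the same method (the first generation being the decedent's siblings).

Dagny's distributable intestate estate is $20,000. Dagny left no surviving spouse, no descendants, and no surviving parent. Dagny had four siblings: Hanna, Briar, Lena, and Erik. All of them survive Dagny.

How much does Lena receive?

Lena receives $5,000.

The entire $20,000 passes to the siblings and their issue.
That amount ($20,000) is divided into 4 shares of $5,000: Hanna, Briar, Lena, and Erik each take $5,000.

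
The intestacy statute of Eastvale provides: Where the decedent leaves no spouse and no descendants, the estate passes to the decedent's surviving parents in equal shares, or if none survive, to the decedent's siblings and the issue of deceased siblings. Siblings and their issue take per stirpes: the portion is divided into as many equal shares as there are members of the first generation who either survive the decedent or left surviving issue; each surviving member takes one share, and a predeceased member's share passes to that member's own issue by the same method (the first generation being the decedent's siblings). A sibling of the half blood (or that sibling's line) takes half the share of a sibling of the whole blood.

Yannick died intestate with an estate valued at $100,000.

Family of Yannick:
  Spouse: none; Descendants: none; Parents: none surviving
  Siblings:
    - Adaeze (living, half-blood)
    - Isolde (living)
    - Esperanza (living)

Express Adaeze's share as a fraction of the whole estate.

Adaeze receives 1/5 of the estate.

The entire $100,000 passes to the siblings and their issue.
Counting each half-blood sibling's line as half a unit, there are 5/2 units in $100,000, so one unit is $40,000. Whole-blood lines (Isolde and Esperanza) take $40,000 each; half-blood lines (Adaeze) take $20,000 each.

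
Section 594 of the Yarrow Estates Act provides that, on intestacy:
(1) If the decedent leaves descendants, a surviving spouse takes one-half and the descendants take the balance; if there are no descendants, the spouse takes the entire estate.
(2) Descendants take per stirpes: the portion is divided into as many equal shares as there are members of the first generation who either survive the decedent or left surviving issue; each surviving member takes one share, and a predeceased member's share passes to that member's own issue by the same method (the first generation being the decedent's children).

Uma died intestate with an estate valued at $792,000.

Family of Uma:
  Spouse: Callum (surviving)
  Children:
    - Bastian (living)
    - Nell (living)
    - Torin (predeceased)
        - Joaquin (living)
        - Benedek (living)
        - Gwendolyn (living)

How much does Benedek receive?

Callum takes one-half of $792,000 = $396,000. The remaining $396,000 passes to the descendants.
The descendants' portion ($396,000) is divided into 3 shares of $132,000: Bastian and Nell each take $132,000; Torin's $132,000 share passes to Torin's issue.
Torin's share ($132,000) is divided into 3 shares of $44,000: Joaquin, Benedek, and Gwendolyn each take $44,000.

Benedek receives $44,000.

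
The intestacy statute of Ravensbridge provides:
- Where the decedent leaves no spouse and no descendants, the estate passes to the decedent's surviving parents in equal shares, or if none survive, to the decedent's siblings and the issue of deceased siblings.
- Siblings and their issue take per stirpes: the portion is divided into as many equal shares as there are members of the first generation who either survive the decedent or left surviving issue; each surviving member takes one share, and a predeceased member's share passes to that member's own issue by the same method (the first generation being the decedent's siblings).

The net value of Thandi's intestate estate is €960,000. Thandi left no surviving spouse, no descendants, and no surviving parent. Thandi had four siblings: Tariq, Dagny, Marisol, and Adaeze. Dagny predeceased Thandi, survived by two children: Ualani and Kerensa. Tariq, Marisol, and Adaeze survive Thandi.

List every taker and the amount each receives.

Tariq: €240,000; Ualani: €120,000; Kerensa: €120,000; Marisol: €240,000; Adaeze: €240,000

The entire €960,000 passes to the siblings and their issue.
That amount (€960,000) is divided into 4 shares of €240,000: Tariq, Marisol, and Adaeze each take €240,000; Dagny's €240,000 share passes to Dagny's issue.
Dagny's share (€240,000) is divided into 2 shares of €120,000: Ualani and Kerensa each take €120,000.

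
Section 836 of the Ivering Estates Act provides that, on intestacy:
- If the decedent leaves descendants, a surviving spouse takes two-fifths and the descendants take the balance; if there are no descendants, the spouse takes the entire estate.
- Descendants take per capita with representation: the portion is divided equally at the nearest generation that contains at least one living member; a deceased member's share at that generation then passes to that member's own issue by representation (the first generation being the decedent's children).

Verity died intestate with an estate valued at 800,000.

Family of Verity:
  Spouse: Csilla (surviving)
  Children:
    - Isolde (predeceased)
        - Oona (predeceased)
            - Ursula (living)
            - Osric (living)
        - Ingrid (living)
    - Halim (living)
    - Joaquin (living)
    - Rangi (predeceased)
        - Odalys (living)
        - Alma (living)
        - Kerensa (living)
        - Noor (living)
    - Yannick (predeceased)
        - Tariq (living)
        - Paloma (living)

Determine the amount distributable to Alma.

Alma receives 24,000.

Csilla takes two-fifths of 800,000 = 320,000. The remaining 480,000 passes to the descendants.
The descendants' portion (480,000) is divided into 5 shares of 96,000: Halim and Joaquin each take 96,000; Isolde's 96,000 share passes to Isolde's issue; Rangi's 96,000 share passes to Rangi's issue; Yannick's 96,000 share passes to Yannick's issue.
Isolde's share (96,000) is divided into 2 shares of 48,000: Ingrid takes 48,000; Oona's 48,000 share passes to Oona's issue.
Oona's share (48,000) is divided into 2 shares of 24,000: Ursula and Osric each take 24,000.
Rangi's share (96,000) is divided into 4 shares of 24,000: Odalys, Alma, Kerensa, and Noor each take 24,000.
Yannick's share (96,000) is divided into 2 shares of 48,000: Tariq and Paloma each take 48,000.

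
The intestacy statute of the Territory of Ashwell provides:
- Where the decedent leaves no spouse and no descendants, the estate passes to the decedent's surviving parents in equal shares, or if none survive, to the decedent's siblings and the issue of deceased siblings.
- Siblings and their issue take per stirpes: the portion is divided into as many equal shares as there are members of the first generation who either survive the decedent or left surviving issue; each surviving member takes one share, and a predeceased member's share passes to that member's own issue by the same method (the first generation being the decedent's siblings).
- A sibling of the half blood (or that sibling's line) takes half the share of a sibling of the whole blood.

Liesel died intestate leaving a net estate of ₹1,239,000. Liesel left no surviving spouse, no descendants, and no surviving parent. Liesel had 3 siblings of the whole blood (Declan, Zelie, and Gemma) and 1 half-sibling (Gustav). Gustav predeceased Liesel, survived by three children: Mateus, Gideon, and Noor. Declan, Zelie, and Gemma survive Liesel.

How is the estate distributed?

Declan: ₹354,000; Mateus: ₹59,000; Gideon: ₹59,000; Noor: ₹59,000; Zelie: ₹354,000; Gemma: ₹354,000

The entire ₹1,239,000 passes to the siblings and their issue.
Counting each half-blood sibling's line as half a unit, there are 7/2 units in ₹1,239,000, so one unit is ₹354,000. Whole-blood lines (Declan, Zelie, and Gemma) take ₹354,000 each; half-blood lines (Gustav) take ₹177,000 each.
Gustav's share (₹177,000) is divided into 3 shares of ₹59,000: Mateus, Gideon, and Noor each take ₹59,000.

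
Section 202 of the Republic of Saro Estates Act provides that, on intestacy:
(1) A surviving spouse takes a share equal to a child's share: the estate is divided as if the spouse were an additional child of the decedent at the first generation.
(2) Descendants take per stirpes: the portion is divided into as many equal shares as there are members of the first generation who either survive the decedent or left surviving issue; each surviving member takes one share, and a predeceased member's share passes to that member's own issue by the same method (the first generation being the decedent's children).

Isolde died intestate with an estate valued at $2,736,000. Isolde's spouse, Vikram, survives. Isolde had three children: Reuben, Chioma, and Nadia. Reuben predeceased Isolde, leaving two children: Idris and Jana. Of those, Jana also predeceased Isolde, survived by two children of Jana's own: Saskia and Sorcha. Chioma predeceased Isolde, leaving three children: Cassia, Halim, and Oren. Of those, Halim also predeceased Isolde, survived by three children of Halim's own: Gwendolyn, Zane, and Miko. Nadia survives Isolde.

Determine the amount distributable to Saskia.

Saskia receives $171,000.

The spouse counts as an additional share at the children's level, so there are 4 primary shares of $684,000. Vikram takes one such share ($684,000).
The children's combined portion ($2,052,000) is divided into 3 shares of $684,000: Nadia takes $684,000; Reuben's $684,000 share passes to Reuben's issue; Chioma's $684,000 share passes to Chioma's issue.
Reuben's share ($684,000) is divided into 2 shares of $342,000: Idris takes $342,000; Jana's $342,000 share passes to Jana's issue.
Jana's share ($342,000) is divided into 2 shares of $171,000: Saskia and Sorcha each take $171,000.
Chioma's share ($684,000) is divided into 3 shares of $228,000: Cassia and Oren each take $228,000; Halim's $228,000 share passes to Halim's issue.
Halim's share ($228,000) is divided into 3 shares of $76,000: Gwendolyn, Zane, and Miko each take $76,000.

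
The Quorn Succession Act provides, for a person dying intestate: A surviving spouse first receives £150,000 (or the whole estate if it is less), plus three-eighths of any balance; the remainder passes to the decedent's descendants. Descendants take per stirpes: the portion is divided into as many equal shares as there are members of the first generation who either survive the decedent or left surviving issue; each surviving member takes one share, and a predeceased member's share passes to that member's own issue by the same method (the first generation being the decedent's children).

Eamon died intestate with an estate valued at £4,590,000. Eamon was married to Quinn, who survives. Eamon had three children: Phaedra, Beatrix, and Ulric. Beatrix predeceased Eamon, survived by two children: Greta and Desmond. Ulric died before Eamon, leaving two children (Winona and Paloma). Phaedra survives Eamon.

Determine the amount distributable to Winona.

Quinn first takes £150,000, leaving a balance of £4,440,000. Quinn then takes three-eighths of the balance (£1,665,000), for a total of £1,815,000. The remaining £2,775,000 passes to the descendants.
The descendants' portion (£2,775,000) is divided into 3 shares of £925,000: Phaedra takes £925,000; Beatrix's £925,000 share passes to Beatrix's issue; Ulric's £925,000 share passes to Ulric's issue.
Beatrix's share (£925,000) is divided into 2 shares of £462,500: Greta and Desmond each take £462,500.
Ulric's share (£925,000) is divided into 2 shares of £462,500: Winona and Paloma each take £462,500.

Winona receives £462,500.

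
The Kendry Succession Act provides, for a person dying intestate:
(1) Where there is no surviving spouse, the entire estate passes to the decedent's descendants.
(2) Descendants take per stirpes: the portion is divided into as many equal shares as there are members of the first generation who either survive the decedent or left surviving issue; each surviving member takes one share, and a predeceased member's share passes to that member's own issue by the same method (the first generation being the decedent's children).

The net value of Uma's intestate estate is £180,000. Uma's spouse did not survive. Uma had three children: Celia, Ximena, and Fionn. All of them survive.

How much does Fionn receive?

Fionn receives £60,000.

The entire £180,000 passes to the descendants.
That amount (£180,000) is divided into 3 shares of £60,000: Celia, Ximena, and Fionn each take £60,000.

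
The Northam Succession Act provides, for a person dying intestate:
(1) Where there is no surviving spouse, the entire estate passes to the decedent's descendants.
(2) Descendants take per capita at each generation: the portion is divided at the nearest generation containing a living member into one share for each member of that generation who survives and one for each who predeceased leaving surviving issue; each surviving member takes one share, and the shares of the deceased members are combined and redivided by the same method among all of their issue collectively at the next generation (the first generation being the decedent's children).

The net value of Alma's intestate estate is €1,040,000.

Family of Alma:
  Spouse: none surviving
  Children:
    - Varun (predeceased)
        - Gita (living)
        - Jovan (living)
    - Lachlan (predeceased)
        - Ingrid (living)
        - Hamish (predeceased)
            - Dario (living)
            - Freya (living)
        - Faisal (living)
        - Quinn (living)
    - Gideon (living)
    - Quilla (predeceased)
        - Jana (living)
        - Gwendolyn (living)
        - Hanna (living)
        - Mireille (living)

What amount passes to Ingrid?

The entire €1,040,000 passes to the descendants.
That amount (€1,040,000) is divided at the children's generation into 4 shares of €260,000. Gideon takes €260,000. The 3 shares of the deceased (Varun, Lachlan, and Quilla) are combined into a pool of €780,000.
That pool (€780,000) is divided at the grandchildren's generation into 10 shares of €78,000. Gita, Jovan, Ingrid, Faisal, Quinn, Jana, Gwendolyn, Hanna, and Mireille each take €78,000. The remaining share for the deceased Hamish (€78,000) is carried to the next generation.
That pool (€78,000) is divided at the great-grandchildren's generation equally among Dario and Freya: €39,000 each.

Ingrid receives €78,000.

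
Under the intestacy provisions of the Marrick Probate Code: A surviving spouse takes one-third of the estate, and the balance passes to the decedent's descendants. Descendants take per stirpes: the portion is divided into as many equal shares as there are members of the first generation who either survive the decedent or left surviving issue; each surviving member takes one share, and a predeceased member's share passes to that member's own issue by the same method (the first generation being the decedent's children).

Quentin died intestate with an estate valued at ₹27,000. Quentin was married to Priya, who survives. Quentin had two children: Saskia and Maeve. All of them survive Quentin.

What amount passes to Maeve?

Priya takes one-third of ₹27,000 = ₹9,000. The remaining ₹18,000 passes to the descendants.
The descendants' portion (₹18,000) is divided into 2 shares of ₹9,000: Saskia and Maeve each take ₹9,000.

Maeve receives ₹9,000.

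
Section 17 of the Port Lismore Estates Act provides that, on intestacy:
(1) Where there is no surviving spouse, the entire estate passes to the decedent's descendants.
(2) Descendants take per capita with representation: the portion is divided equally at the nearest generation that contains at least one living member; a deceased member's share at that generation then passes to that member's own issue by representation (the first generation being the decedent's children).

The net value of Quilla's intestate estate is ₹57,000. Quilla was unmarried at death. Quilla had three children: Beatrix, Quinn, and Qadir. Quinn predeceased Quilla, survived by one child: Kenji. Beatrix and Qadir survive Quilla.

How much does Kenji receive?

The entire ₹57,000 passes to the descendants.
That amount (₹57,000) is divided into 3 shares of ₹19,000: Beatrix and Qadir each take ₹19,000; Quinn's ₹19,000 share passes to Quinn's issue.
Quinn's share (₹19,000) passes entirely to Kenji.

Kenji receives ₹19,000.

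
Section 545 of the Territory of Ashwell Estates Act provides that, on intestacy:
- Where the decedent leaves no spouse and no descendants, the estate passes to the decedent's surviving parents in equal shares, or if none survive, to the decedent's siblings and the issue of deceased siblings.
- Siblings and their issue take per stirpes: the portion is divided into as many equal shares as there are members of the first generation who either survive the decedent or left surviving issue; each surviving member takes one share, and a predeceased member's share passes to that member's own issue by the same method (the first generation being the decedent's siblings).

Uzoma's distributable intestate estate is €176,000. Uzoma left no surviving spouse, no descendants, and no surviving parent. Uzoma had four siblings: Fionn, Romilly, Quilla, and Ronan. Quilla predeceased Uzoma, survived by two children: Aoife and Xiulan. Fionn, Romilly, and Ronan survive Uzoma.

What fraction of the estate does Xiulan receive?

The entire €176,000 passes to the siblings and their issue.
That amount (€176,000) is divided into 4 shares of €44,000: Fionn, Romilly, and Ronan each take €44,000; Quilla's €44,000 share passes to Quilla's issue.
Quilla's share (€44,000) is divided into 2 shares of €22,000: Aoife and Xiulan each take €22,000.

Xiulan receives 1/8 of the estate.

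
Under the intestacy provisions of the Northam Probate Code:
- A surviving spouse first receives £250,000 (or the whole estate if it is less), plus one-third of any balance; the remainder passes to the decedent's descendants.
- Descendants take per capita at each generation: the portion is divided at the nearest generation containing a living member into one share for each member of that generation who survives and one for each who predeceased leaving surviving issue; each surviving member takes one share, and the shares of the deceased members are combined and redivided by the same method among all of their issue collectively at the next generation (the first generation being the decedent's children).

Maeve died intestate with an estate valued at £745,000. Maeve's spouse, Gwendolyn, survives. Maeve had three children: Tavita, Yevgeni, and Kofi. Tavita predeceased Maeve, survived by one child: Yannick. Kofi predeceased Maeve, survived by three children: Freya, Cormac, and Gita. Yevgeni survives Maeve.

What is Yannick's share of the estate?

Yannick receives £55,000.

Gwendolyn first takes £250,000, leaving a balance of £495,000. Gwendolyn then takes one-third of the balance (£165,000), for a total of £415,000. The remaining £330,000 passes to the descendants.
The descendants' portion (£330,000) is divided at the children's generation into 3 shares of £110,000. Yevgeni takes £110,000. The 2 shares of the deceased (Tavita and Kofi) are combined into a pool of £220,000.
That pool (£220,000) is divided at the grandchildren's generation equally among Yannick, Freya, Cormac, and Gita: £55,000 each.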